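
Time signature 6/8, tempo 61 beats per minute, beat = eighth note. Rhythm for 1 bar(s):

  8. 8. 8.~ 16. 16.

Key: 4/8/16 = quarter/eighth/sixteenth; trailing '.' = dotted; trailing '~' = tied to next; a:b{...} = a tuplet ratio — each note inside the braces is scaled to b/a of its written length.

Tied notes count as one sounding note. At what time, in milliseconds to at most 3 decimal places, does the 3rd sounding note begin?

note 3 onset = 3b = 2950.82ms

1. 0.0ms @ 0 + 1475.41ms (3/2)
2. 1475.41ms @ 3/2 + 1475.41ms (3/2)
3. 2950.82ms @ 3 + 2213.115ms (9/4)
4. 5163.934ms @ 21/4 + 737.705ms (3/4)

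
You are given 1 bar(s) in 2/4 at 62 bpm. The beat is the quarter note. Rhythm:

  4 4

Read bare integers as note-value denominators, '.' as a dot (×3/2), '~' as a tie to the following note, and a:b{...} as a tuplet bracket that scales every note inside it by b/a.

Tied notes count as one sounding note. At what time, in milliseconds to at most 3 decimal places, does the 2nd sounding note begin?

note 2 onset = 1b = 967.742ms

1. 0.0ms @ 0 + 967.742ms (1)
2. 967.742ms @ 1 + 967.742ms (1)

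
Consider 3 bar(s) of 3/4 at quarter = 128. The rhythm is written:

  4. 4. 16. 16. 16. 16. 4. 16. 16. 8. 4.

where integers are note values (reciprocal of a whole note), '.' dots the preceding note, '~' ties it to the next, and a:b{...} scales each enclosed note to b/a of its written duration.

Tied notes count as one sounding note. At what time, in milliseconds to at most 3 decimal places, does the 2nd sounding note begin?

note 2 onset = 3/2b = 703.125ms

1. 0.0ms @ 0 + 703.125ms (3/2)
2. 703.125ms @ 3/2 + 703.125ms (3/2)
3. 1406.25ms @ 3 + 175.781ms (3/8)
4. 1582.031ms @ 27/8 + 175.781ms (3/8)
5. 1757.812ms @ 15/4 + 175.781ms (3/8)
6. 1933.594ms @ 33/8 + 175.781ms (3/8)
7. 2109.375ms @ 9/2 + 703.125ms (3/2)
8. 2812.5ms @ 6 + 175.781ms (3/8)
9. 2988.281ms @ 51/8 + 175.781ms (3/8)
10. 3164.062ms @ 27/4 + 351.562ms (3/4)
11. 3515.625ms @ 15/2 + 703.125ms (3/2)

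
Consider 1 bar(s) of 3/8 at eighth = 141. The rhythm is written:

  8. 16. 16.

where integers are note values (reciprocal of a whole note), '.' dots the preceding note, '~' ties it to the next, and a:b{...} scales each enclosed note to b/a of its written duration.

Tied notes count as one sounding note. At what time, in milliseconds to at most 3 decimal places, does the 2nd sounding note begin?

1. 0.0ms @ 0 + 638.298ms (3/2)
2. 638.298ms @ 3/2 + 319.149ms (3/4)
3. 957.447ms @ 9/4 + 319.149ms (3/4)

note 2 onset = 3/2b = 638.298ms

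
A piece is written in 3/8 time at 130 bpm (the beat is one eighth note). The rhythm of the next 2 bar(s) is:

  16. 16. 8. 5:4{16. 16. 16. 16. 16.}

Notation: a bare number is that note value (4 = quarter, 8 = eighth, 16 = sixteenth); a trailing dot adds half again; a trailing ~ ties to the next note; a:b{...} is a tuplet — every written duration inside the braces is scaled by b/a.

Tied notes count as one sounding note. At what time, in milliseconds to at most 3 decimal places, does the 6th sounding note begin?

note 6 onset = 21/5b = 1938.462ms

1. 0.0ms @ 0 + 346.154ms (3/4)
2. 346.154ms @ 3/4 + 346.154ms (3/4)
3. 692.308ms @ 3/2 + 692.308ms (3/2)
4. 1384.615ms @ 3 + 276.923ms (3/5)
5. 1661.538ms @ 18/5 + 276.923ms (3/5)
6. 1938.462ms @ 21/5 + 276.923ms (3/5)
7. 2215.385ms @ 24/5 + 276.923ms (3/5)
8. 2492.308ms @ 27/5 + 276.923ms (3/5)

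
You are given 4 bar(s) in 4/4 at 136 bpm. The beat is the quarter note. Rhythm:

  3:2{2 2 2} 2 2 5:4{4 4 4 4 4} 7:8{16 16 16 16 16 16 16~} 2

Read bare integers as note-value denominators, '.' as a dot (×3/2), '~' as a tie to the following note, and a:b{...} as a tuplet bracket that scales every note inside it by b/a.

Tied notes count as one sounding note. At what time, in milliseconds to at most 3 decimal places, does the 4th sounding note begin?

1. 0.0ms @ 0 + 588.235ms (4/3)
2. 588.235ms @ 4/3 + 588.235ms (4/3)
3. 1176.471ms @ 8/3 + 588.235ms (4/3)
4. 1764.706ms @ 4 + 882.353ms (2)
5. 2647.059ms @ 6 + 882.353ms (2)
6. 3529.412ms @ 8 + 352.941ms (4/5)
7. 3882.353ms @ 44/5 + 352.941ms (4/5)
8. 4235.294ms @ 48/5 + 352.941ms (4/5)
9. 4588.235ms @ 52/5 + 352.941ms (4/5)
10. 4941.176ms @ 56/5 + 352.941ms (4/5)
11. 5294.118ms @ 12 + 126.05ms (2/7)
12. 5420.168ms @ 86/7 + 126.05ms (2/7)
13. 5546.218ms @ 88/7 + 126.05ms (2/7)
14. 5672.269ms @ 90/7 + 126.05ms (2/7)
15. 5798.319ms @ 92/7 + 126.05ms (2/7)
16. 5924.37ms @ 94/7 + 126.05ms (2/7)
17. 6050.42ms @ 96/7 + 1008.403ms (16/7)

note 4 onset = 4b = 1764.706ms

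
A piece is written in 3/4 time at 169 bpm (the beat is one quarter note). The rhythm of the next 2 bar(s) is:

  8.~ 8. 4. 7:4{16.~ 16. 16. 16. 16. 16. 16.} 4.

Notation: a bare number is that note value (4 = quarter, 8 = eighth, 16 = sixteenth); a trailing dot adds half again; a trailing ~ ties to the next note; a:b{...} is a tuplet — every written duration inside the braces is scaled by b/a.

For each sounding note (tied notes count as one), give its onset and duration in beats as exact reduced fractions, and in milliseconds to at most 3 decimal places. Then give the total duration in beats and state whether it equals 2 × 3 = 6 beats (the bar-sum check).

1) 0.0ms=0b +532.544ms=3/2b
2) 532.544ms=3/2b +532.544ms=3/2b
3) 1065.089ms=3b +152.156ms=3/7b
4) 1217.244ms=24/7b +76.078ms=3/14b
5) 1293.322ms=51/14b +76.078ms=3/14b
6) 1369.4ms=27/7b +76.078ms=3/14b
7) 1445.478ms=57/14b +76.078ms=3/14b
8) 1521.555ms=30/7b +76.078ms=3/14b
9) 1597.633ms=9/2b +532.544ms=3/2b
Σ=6b of 6 (169bpm 3/4) — PASS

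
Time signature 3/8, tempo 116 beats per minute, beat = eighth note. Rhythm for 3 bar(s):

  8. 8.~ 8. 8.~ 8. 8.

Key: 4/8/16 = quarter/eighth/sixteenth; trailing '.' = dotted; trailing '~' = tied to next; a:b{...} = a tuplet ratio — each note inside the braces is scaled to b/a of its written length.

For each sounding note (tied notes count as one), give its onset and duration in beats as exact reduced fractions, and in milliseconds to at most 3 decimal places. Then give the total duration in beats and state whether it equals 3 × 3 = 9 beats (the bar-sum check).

1) 0.0ms=0b +775.862ms=3/2b
2) 775.862ms=3/2b +1551.724ms=3b
3) 2327.586ms=9/2b +1551.724ms=3b
4) 3879.31ms=15/2b +775.862ms=3/2b
Σ=9b of 9 (116bpm 3/8) — PASS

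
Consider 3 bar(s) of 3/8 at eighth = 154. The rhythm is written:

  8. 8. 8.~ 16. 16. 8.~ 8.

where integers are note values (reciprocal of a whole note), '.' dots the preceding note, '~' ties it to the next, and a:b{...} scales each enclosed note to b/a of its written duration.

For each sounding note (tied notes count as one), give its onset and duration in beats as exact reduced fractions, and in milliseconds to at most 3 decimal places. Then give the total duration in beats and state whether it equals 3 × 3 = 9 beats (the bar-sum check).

1) 0.0ms=0b +584.416ms=3/2b
2) 584.416ms=3/2b +584.416ms=3/2b
3) 1168.831ms=3b +876.623ms=9/4b
4) 2045.455ms=21/4b +292.208ms=3/4b
5) 2337.662ms=6b +1168.831ms=3b
Σ=9b of 9 (154bpm 3/8) — PASS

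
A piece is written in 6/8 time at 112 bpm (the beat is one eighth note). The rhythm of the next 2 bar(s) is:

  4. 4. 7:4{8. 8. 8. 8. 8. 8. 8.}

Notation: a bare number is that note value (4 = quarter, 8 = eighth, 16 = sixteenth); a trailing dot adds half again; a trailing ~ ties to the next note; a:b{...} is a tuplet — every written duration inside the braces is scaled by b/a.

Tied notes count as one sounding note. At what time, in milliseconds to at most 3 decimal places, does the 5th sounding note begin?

note 5 onset = 54/7b = 4132.653ms

1. 0.0ms @ 0 + 1607.143ms (3)
2. 1607.143ms @ 3 + 1607.143ms (3)
3. 3214.286ms @ 6 + 459.184ms (6/7)
4. 3673.469ms @ 48/7 + 459.184ms (6/7)
5. 4132.653ms @ 54/7 + 459.184ms (6/7)
6. 4591.837ms @ 60/7 + 459.184ms (6/7)
7. 5051.02ms @ 66/7 + 459.184ms (6/7)
8. 5510.204ms @ 72/7 + 459.184ms (6/7)
9. 5969.388ms @ 78/7 + 459.184ms (6/7)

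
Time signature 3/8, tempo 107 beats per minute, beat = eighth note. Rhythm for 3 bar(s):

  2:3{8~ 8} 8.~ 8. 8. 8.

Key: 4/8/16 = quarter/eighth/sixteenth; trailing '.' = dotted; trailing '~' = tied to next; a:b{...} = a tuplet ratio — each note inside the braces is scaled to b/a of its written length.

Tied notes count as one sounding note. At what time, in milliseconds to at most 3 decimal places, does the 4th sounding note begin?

1. 0.0ms @ 0 + 1682.243ms (3)
2. 1682.243ms @ 3 + 1682.243ms (3)
3. 3364.486ms @ 6 + 841.121ms (3/2)
4. 4205.607ms @ 15/2 + 841.121ms (3/2)

note 4 onset = 15/2b = 4205.607ms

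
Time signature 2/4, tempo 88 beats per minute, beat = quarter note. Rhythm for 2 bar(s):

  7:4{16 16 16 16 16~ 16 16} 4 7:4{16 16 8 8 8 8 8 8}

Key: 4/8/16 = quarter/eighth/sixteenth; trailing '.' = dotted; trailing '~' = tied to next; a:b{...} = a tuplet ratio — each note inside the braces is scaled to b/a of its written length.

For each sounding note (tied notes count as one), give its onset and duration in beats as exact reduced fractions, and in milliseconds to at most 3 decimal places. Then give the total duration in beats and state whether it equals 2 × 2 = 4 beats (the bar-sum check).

1) 0.0ms=0b +97.403ms=1/7b
2) 97.403ms=1/7b +97.403ms=1/7b
3) 194.805ms=2/7b +97.403ms=1/7b
4) 292.208ms=3/7b +97.403ms=1/7b
5) 389.61ms=4/7b +194.805ms=2/7b
6) 584.416ms=6/7b +97.403ms=1/7b
7) 681.818ms=1b +681.818ms=1b
8) 1363.636ms=2b +97.403ms=1/7b
9) 1461.039ms=15/7b +97.403ms=1/7b
10) 1558.442ms=16/7b +194.805ms=2/7b
11) 1753.247ms=18/7b +194.805ms=2/7b
12) 1948.052ms=20/7b +194.805ms=2/7b
13) 2142.857ms=22/7b +194.805ms=2/7b
14) 2337.662ms=24/7b +194.805ms=2/7b
15) 2532.468ms=26/7b +194.805ms=2/7b
Σ=4b of 4 (88bpm 2/4) — PASS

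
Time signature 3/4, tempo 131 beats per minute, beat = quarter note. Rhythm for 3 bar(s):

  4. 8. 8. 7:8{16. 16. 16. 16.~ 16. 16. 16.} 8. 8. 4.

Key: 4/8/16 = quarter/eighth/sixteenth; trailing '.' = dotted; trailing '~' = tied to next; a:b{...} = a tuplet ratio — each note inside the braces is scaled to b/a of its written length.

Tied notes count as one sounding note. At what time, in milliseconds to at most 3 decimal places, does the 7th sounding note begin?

note 7 onset = 30/7b = 1962.923ms

1. 0.0ms @ 0 + 687.023ms (3/2)
2. 687.023ms @ 3/2 + 343.511ms (3/4)
3. 1030.534ms @ 9/4 + 343.511ms (3/4)
4. 1374.046ms @ 3 + 196.292ms (3/7)
5. 1570.338ms @ 24/7 + 196.292ms (3/7)
6. 1766.63ms @ 27/7 + 196.292ms (3/7)
7. 1962.923ms @ 30/7 + 392.585ms (6/7)
8. 2355.507ms @ 36/7 + 196.292ms (3/7)
9. 2551.799ms @ 39/7 + 196.292ms (3/7)
10. 2748.092ms @ 6 + 343.511ms (3/4)
11. 3091.603ms @ 27/4 + 343.511ms (3/4)
12. 3435.115ms @ 15/2 + 687.023ms (3/2)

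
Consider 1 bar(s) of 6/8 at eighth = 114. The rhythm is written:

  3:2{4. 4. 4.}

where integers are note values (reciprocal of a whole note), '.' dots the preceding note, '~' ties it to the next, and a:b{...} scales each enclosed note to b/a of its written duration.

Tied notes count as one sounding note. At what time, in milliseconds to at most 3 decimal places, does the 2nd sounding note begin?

note 2 onset = 2b = 1052.632ms

1. 0.0ms @ 0 + 1052.632ms (2)
2. 1052.632ms @ 2 + 1052.632ms (2)
3. 2105.263ms @ 4 + 1052.632ms (2)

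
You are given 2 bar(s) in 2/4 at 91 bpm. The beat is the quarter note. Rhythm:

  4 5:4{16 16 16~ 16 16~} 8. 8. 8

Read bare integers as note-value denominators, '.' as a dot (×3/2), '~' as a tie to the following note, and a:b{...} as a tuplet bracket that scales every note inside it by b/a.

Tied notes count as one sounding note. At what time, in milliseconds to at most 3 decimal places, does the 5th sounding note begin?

1. 0.0ms @ 0 + 659.341ms (1)
2. 659.341ms @ 1 + 131.868ms (1/5)
3. 791.209ms @ 6/5 + 131.868ms (1/5)
4. 923.077ms @ 7/5 + 263.736ms (2/5)
5. 1186.813ms @ 9/5 + 626.374ms (19/20)
6. 1813.187ms @ 11/4 + 494.505ms (3/4)
7. 2307.692ms @ 7/2 + 329.67ms (1/2)

note 5 onset = 9/5b = 1186.813ms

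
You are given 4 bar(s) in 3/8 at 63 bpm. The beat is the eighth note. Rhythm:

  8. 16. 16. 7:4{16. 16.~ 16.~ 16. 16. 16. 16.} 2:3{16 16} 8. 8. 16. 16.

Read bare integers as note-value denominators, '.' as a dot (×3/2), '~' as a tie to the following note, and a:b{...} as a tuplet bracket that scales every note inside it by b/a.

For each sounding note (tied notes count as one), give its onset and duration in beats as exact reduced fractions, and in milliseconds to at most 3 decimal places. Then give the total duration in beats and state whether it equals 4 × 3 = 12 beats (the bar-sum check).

1) 0.0ms=0b +1428.571ms=3/2b
2) 1428.571ms=3/2b +714.286ms=3/4b
3) 2142.857ms=9/4b +714.286ms=3/4b
4) 2857.143ms=3b +408.163ms=3/7b
5) 3265.306ms=24/7b +1224.49ms=9/7b
6) 4489.796ms=33/7b +408.163ms=3/7b
7) 4897.959ms=36/7b +408.163ms=3/7b
8) 5306.122ms=39/7b +408.163ms=3/7b
9) 5714.286ms=6b +714.286ms=3/4b
10) 6428.571ms=27/4b +714.286ms=3/4b
11) 7142.857ms=15/2b +1428.571ms=3/2b
12) 8571.429ms=9b +1428.571ms=3/2b
13) 10000.0ms=21/2b +714.286ms=3/4b
14) 10714.286ms=45/4b +714.286ms=3/4b
Σ=12b of 12 (63bpm 3/8) — PASS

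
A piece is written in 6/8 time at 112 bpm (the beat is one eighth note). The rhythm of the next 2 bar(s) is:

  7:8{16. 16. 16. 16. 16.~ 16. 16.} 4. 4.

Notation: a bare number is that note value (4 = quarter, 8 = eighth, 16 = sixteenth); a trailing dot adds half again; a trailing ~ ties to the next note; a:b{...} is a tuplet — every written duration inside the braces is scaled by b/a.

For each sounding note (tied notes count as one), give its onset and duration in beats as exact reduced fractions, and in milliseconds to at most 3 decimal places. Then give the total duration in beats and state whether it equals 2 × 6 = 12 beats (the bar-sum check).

1) 0.0ms=0b +459.184ms=6/7b
2) 459.184ms=6/7b +459.184ms=6/7b
3) 918.367ms=12/7b +459.184ms=6/7b
4) 1377.551ms=18/7b +459.184ms=6/7b
5) 1836.735ms=24/7b +918.367ms=12/7b
6) 2755.102ms=36/7b +459.184ms=6/7b
7) 3214.286ms=6b +1607.143ms=3b
8) 4821.429ms=9b +1607.143ms=3b
Σ=12b of 12 (112bpm 6/8) — PASS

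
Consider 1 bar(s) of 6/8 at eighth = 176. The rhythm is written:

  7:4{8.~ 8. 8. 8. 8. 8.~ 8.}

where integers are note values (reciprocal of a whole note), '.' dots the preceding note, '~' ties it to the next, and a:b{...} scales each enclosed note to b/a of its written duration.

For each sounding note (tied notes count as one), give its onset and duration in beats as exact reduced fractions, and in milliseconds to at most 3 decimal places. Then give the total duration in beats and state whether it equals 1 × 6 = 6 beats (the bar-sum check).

1) 0.0ms=0b +584.416ms=12/7b
2) 584.416ms=12/7b +292.208ms=6/7b
3) 876.623ms=18/7b +292.208ms=6/7b
4) 1168.831ms=24/7b +292.208ms=6/7b
5) 1461.039ms=30/7b +584.416ms=12/7b
Σ=6b of 6 (176bpm 6/8) — PASS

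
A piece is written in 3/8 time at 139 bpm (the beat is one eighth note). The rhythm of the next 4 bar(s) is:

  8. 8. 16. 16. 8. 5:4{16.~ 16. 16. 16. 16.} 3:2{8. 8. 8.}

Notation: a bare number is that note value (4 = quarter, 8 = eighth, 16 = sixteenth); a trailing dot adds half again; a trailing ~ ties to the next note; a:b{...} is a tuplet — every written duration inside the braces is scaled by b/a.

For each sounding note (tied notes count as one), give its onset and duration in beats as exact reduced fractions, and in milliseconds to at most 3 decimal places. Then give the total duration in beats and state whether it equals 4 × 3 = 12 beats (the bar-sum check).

1) 0.0ms=0b +647.482ms=3/2b
2) 647.482ms=3/2b +647.482ms=3/2b
3) 1294.964ms=3b +323.741ms=3/4b
4) 1618.705ms=15/4b +323.741ms=3/4b
5) 1942.446ms=9/2b +647.482ms=3/2b
6) 2589.928ms=6b +517.986ms=6/5b
7) 3107.914ms=36/5b +258.993ms=3/5b
8) 3366.906ms=39/5b +258.993ms=3/5b
9) 3625.899ms=42/5b +258.993ms=3/5b
10) 3884.892ms=9b +431.655ms=1b
11) 4316.547ms=10b +431.655ms=1b
12) 4748.201ms=11b +431.655ms=1b
Σ=12b of 12 (139bpm 3/8) — PASS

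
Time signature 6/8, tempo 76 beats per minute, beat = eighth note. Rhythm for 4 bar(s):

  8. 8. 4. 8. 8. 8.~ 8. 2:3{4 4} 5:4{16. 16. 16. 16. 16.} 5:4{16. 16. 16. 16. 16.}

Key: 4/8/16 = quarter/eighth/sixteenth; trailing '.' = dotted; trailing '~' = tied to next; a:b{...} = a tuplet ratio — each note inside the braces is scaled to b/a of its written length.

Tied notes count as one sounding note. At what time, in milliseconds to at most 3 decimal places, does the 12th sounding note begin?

note 12 onset = 99/5b = 15631.579ms

1. 0.0ms @ 0 + 1184.211ms (3/2)
2. 1184.211ms @ 3/2 + 1184.211ms (3/2)
3. 2368.421ms @ 3 + 2368.421ms (3)
4. 4736.842ms @ 6 + 1184.211ms (3/2)
5. 5921.053ms @ 15/2 + 1184.211ms (3/2)
6. 7105.263ms @ 9 + 2368.421ms (3)
7. 9473.684ms @ 12 + 2368.421ms (3)
8. 11842.105ms @ 15 + 2368.421ms (3)
9. 14210.526ms @ 18 + 473.684ms (3/5)
10. 14684.211ms @ 93/5 + 473.684ms (3/5)
11. 15157.895ms @ 96/5 + 473.684ms (3/5)
12. 15631.579ms @ 99/5 + 473.684ms (3/5)
13. 16105.263ms @ 102/5 + 473.684ms (3/5)
14. 16578.947ms @ 21 + 473.684ms (3/5)
15. 17052.632ms @ 108/5 + 473.684ms (3/5)
16. 17526.316ms @ 111/5 + 473.684ms (3/5)
17. 18000.0ms @ 114/5 + 473.684ms (3/5)
18. 18473.684ms @ 117/5 + 473.684ms (3/5)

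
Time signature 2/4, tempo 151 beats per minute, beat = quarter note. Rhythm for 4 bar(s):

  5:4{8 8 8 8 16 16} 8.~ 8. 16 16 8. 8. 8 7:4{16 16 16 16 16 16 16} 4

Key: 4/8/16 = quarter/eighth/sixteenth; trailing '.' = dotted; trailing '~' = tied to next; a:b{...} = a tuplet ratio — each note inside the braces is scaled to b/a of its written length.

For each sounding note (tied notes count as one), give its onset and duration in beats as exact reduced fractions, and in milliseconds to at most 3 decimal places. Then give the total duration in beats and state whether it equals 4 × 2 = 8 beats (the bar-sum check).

1) 0.0ms=0b +158.94ms=2/5b
2) 158.94ms=2/5b +158.94ms=2/5b
3) 317.881ms=4/5b +158.94ms=2/5b
4) 476.821ms=6/5b +158.94ms=2/5b
5) 635.762ms=8/5b +79.47ms=1/5b
6) 715.232ms=9/5b +79.47ms=1/5b
7) 794.702ms=2b +596.026ms=3/2b
8) 1390.728ms=7/2b +99.338ms=1/4b
9) 1490.066ms=15/4b +99.338ms=1/4b
10) 1589.404ms=4b +298.013ms=3/4b
11) 1887.417ms=19/4b +298.013ms=3/4b
12) 2185.43ms=11/2b +198.675ms=1/2b
13) 2384.106ms=6b +56.764ms=1/7b
14) 2440.87ms=43/7b +56.764ms=1/7b
15) 2497.635ms=44/7b +56.764ms=1/7b
16) 2554.399ms=45/7b +56.764ms=1/7b
17) 2611.164ms=46/7b +56.764ms=1/7b
18) 2667.928ms=47/7b +56.764ms=1/7b
19) 2724.693ms=48/7b +56.764ms=1/7b
20) 2781.457ms=7b +397.351ms=1b
Σ=8b of 8 (151bpm 2/4) — PASS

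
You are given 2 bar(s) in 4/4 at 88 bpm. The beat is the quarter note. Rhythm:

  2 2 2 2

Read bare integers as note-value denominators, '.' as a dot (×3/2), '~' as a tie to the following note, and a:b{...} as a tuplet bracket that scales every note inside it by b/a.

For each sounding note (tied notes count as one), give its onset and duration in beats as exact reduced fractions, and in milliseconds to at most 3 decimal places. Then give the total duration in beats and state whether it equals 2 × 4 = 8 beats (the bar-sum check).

1) 0.0ms=0b +1363.636ms=2b
2) 1363.636ms=2b +1363.636ms=2b
3) 2727.273ms=4b +1363.636ms=2b
4) 4090.909ms=6b +1363.636ms=2b
Σ=8b of 8 (88bpm 4/4) — PASS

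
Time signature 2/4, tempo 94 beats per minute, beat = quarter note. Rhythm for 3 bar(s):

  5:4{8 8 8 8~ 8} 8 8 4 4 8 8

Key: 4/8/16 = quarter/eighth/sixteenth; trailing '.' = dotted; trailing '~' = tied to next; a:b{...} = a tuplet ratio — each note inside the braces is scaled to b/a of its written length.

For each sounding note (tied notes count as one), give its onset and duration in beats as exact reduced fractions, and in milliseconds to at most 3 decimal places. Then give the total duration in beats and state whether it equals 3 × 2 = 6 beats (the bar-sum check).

1) 0.0ms=0b +255.319ms=2/5b
2) 255.319ms=2/5b +255.319ms=2/5b
3) 510.638ms=4/5b +255.319ms=2/5b
4) 765.957ms=6/5b +510.638ms=4/5b
5) 1276.596ms=2b +319.149ms=1/2b
6) 1595.745ms=5/2b +319.149ms=1/2b
7) 1914.894ms=3b +638.298ms=1b
8) 2553.191ms=4b +638.298ms=1b
9) 3191.489ms=5b +319.149ms=1/2b
10) 3510.638ms=11/2b +319.149ms=1/2b
Σ=6b of 6 (94bpm 2/4) — PASS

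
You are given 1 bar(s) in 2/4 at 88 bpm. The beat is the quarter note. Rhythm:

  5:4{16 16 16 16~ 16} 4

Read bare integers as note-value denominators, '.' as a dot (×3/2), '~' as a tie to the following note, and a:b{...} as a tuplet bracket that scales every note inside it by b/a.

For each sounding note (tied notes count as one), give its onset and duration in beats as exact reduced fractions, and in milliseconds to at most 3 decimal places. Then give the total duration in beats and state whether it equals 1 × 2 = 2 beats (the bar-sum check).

1) 0.0ms=0b +136.364ms=1/5b
2) 136.364ms=1/5b +136.364ms=1/5b
3) 272.727ms=2/5b +136.364ms=1/5b
4) 409.091ms=3/5b +272.727ms=2/5b
5) 681.818ms=1b +681.818ms=1b
Σ=2b of 2 (88bpm 2/4) — PASS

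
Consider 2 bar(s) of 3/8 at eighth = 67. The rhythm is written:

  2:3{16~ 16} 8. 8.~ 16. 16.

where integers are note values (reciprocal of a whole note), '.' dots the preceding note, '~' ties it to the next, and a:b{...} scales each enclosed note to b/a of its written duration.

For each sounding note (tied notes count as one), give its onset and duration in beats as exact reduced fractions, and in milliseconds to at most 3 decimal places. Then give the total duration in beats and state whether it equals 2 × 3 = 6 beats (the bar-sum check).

1) 0.0ms=0b +1343.284ms=3/2b
2) 1343.284ms=3/2b +1343.284ms=3/2b
3) 2686.567ms=3b +2014.925ms=9/4b
4) 4701.493ms=21/4b +671.642ms=3/4b
Σ=6b of 6 (67bpm 3/8) — PASS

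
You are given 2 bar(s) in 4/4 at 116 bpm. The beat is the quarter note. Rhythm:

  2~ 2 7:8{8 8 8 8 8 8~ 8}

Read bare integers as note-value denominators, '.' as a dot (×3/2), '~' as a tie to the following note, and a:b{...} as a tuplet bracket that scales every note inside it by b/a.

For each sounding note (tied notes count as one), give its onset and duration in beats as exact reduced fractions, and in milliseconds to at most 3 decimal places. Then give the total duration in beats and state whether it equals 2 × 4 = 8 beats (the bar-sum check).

1) 0.0ms=0b +2068.966ms=4b
2) 2068.966ms=4b +295.567ms=4/7b
3) 2364.532ms=32/7b +295.567ms=4/7b
4) 2660.099ms=36/7b +295.567ms=4/7b
5) 2955.665ms=40/7b +295.567ms=4/7b
6) 3251.232ms=44/7b +295.567ms=4/7b
7) 3546.798ms=48/7b +591.133ms=8/7b
Σ=8b of 8 (116bpm 4/4) — PASS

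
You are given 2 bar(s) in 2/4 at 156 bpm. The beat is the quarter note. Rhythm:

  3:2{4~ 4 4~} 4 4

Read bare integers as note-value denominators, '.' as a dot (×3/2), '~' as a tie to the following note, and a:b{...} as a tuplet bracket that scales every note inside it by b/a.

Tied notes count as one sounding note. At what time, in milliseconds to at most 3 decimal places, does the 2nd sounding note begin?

note 2 onset = 4/3b = 512.821ms

1. 0.0ms @ 0 + 512.821ms (4/3)
2. 512.821ms @ 4/3 + 641.026ms (5/3)
3. 1153.846ms @ 3 + 384.615ms (1)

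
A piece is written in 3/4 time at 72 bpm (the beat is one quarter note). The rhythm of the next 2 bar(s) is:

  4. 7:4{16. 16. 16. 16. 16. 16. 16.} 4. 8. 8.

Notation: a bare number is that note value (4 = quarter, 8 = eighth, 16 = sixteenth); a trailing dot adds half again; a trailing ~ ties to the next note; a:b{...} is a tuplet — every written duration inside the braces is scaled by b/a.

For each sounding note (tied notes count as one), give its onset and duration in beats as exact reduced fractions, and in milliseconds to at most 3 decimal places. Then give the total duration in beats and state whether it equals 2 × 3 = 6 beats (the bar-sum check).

1) 0.0ms=0b +1250.0ms=3/2b
2) 1250.0ms=3/2b +178.571ms=3/14b
3) 1428.571ms=12/7b +178.571ms=3/14b
4) 1607.143ms=27/14b +178.571ms=3/14b
5) 1785.714ms=15/7b +178.571ms=3/14b
6) 1964.286ms=33/14b +178.571ms=3/14b
7) 2142.857ms=18/7b +178.571ms=3/14b
8) 2321.429ms=39/14b +178.571ms=3/14b
9) 2500.0ms=3b +1250.0ms=3/2b
10) 3750.0ms=9/2b +625.0ms=3/4b
11) 4375.0ms=21/4b +625.0ms=3/4b
Σ=6b of 6 (72bpm 3/4) — PASS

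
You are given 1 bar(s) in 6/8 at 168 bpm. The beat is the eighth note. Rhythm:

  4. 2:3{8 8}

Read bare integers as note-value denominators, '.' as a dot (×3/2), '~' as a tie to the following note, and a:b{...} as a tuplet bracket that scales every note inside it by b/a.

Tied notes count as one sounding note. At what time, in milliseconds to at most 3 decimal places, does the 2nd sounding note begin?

note 2 onset = 3b = 1071.429ms

1. 0.0ms @ 0 + 1071.429ms (3)
2. 1071.429ms @ 3 + 535.714ms (3/2)
3. 1607.143ms @ 9/2 + 535.714ms (3/2)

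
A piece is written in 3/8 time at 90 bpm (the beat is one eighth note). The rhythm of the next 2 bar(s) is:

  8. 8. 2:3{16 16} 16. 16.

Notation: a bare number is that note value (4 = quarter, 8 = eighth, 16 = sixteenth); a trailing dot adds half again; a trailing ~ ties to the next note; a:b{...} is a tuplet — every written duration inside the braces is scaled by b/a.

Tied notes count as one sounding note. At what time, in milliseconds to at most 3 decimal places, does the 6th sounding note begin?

note 6 onset = 21/4b = 3500.0ms

1. 0.0ms @ 0 + 1000.0ms (3/2)
2. 1000.0ms @ 3/2 + 1000.0ms (3/2)
3. 2000.0ms @ 3 + 500.0ms (3/4)
4. 2500.0ms @ 15/4 + 500.0ms (3/4)
5. 3000.0ms @ 9/2 + 500.0ms (3/4)
6. 3500.0ms @ 21/4 + 500.0ms (3/4)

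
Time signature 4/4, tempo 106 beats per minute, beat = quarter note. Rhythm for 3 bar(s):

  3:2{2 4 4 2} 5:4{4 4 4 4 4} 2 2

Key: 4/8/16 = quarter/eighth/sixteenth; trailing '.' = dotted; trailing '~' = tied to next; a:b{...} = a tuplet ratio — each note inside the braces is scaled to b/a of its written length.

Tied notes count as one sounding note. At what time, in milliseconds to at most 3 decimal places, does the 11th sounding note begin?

1. 0.0ms @ 0 + 754.717ms (4/3)
2. 754.717ms @ 4/3 + 377.358ms (2/3)
3. 1132.075ms @ 2 + 377.358ms (2/3)
4. 1509.434ms @ 8/3 + 754.717ms (4/3)
5. 2264.151ms @ 4 + 452.83ms (4/5)
6. 2716.981ms @ 24/5 + 452.83ms (4/5)
7. 3169.811ms @ 28/5 + 452.83ms (4/5)
8. 3622.642ms @ 32/5 + 452.83ms (4/5)
9. 4075.472ms @ 36/5 + 452.83ms (4/5)
10. 4528.302ms @ 8 + 1132.075ms (2)
11. 5660.377ms @ 10 + 1132.075ms (2)

note 11 onset = 10b = 5660.377ms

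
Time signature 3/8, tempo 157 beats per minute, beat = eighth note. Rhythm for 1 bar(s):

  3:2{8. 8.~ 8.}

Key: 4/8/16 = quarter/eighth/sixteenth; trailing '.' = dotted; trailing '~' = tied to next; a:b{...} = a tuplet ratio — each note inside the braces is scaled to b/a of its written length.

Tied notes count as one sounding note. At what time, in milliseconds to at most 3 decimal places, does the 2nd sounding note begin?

1. 0.0ms @ 0 + 382.166ms (1)
2. 382.166ms @ 1 + 764.331ms (2)

note 2 onset = 1b = 382.166ms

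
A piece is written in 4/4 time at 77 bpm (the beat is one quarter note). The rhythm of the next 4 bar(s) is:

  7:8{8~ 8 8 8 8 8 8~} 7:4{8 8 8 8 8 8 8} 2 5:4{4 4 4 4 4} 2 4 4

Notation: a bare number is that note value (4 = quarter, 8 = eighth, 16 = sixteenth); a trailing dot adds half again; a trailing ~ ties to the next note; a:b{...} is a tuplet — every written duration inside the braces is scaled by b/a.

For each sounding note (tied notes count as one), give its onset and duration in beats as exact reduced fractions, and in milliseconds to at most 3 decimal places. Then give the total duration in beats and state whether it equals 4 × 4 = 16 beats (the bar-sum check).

1) 0.0ms=0b +890.538ms=8/7b
2) 890.538ms=8/7b +445.269ms=4/7b
3) 1335.807ms=12/7b +445.269ms=4/7b
4) 1781.076ms=16/7b +445.269ms=4/7b
5) 2226.345ms=20/7b +445.269ms=4/7b
6) 2671.614ms=24/7b +667.904ms=6/7b
7) 3339.518ms=30/7b +222.635ms=2/7b
8) 3562.152ms=32/7b +222.635ms=2/7b
9) 3784.787ms=34/7b +222.635ms=2/7b
10) 4007.421ms=36/7b +222.635ms=2/7b
11) 4230.056ms=38/7b +222.635ms=2/7b
12) 4452.69ms=40/7b +222.635ms=2/7b
13) 4675.325ms=6b +1558.442ms=2b
14) 6233.766ms=8b +623.377ms=4/5b
15) 6857.143ms=44/5b +623.377ms=4/5b
16) 7480.519ms=48/5b +623.377ms=4/5b
17) 8103.896ms=52/5b +623.377ms=4/5b
18) 8727.273ms=56/5b +623.377ms=4/5b
19) 9350.649ms=12b +1558.442ms=2b
20) 10909.091ms=14b +779.221ms=1b
21) 11688.312ms=15b +779.221ms=1b
Σ=16b of 16 (77bpm 4/4) — PASS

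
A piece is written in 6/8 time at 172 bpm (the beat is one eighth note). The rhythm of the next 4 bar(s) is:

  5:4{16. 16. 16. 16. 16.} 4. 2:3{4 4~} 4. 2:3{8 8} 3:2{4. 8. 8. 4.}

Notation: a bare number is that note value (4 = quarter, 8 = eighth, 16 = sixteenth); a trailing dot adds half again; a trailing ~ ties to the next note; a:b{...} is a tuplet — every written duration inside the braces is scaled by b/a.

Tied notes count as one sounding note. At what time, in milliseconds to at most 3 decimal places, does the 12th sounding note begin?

note 12 onset = 20b = 6976.744ms

1. 0.0ms @ 0 + 209.302ms (3/5)
2. 209.302ms @ 3/5 + 209.302ms (3/5)
3. 418.605ms @ 6/5 + 209.302ms (3/5)
4. 627.907ms @ 9/5 + 209.302ms (3/5)
5. 837.209ms @ 12/5 + 209.302ms (3/5)
6. 1046.512ms @ 3 + 1046.512ms (3)
7. 2093.023ms @ 6 + 1046.512ms (3)
8. 3139.535ms @ 9 + 2093.023ms (6)
9. 5232.558ms @ 15 + 523.256ms (3/2)
10. 5755.814ms @ 33/2 + 523.256ms (3/2)
11. 6279.07ms @ 18 + 697.674ms (2)
12. 6976.744ms @ 20 + 348.837ms (1)
13. 7325.581ms @ 21 + 348.837ms (1)
14. 7674.419ms @ 22 + 697.674ms (2)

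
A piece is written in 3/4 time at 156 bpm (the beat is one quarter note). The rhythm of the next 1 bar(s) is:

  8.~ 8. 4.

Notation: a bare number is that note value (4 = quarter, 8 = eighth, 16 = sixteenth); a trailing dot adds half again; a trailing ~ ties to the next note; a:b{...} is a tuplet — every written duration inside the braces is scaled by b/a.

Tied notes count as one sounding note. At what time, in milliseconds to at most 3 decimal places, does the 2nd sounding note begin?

note 2 onset = 3/2b = 576.923ms

1. 0.0ms @ 0 + 576.923ms (3/2)
2. 576.923ms @ 3/2 + 576.923ms (3/2)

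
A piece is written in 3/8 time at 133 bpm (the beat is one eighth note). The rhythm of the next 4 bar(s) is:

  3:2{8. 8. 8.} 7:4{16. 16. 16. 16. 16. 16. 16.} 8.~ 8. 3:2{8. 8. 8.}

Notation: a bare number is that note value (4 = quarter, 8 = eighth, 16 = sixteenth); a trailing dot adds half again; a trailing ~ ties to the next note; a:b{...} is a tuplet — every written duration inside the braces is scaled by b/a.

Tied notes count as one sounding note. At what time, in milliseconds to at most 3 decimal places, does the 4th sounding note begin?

1. 0.0ms @ 0 + 451.128ms (1)
2. 451.128ms @ 1 + 451.128ms (1)
3. 902.256ms @ 2 + 451.128ms (1)
4. 1353.383ms @ 3 + 193.34ms (3/7)
5. 1546.724ms @ 24/7 + 193.34ms (3/7)
6. 1740.064ms @ 27/7 + 193.34ms (3/7)
7. 1933.405ms @ 30/7 + 193.34ms (3/7)
8. 2126.745ms @ 33/7 + 193.34ms (3/7)
9. 2320.086ms @ 36/7 + 193.34ms (3/7)
10. 2513.426ms @ 39/7 + 193.34ms (3/7)
11. 2706.767ms @ 6 + 1353.383ms (3)
12. 4060.15ms @ 9 + 451.128ms (1)
13. 4511.278ms @ 10 + 451.128ms (1)
14. 4962.406ms @ 11 + 451.128ms (1)

note 4 onset = 3b = 1353.383ms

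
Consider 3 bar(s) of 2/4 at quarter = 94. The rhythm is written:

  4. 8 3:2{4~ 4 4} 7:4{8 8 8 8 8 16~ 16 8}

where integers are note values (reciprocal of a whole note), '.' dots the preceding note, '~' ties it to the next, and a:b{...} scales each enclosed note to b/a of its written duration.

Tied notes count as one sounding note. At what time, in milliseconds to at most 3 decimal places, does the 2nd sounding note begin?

1. 0.0ms @ 0 + 957.447ms (3/2)
2. 957.447ms @ 3/2 + 319.149ms (1/2)
3. 1276.596ms @ 2 + 851.064ms (4/3)
4. 2127.66ms @ 10/3 + 425.532ms (2/3)
5. 2553.191ms @ 4 + 182.371ms (2/7)
6. 2735.562ms @ 30/7 + 182.371ms (2/7)
7. 2917.933ms @ 32/7 + 182.371ms (2/7)
8. 3100.304ms @ 34/7 + 182.371ms (2/7)
9. 3282.675ms @ 36/7 + 182.371ms (2/7)
10. 3465.046ms @ 38/7 + 182.371ms (2/7)
11. 3647.416ms @ 40/7 + 182.371ms (2/7)

note 2 onset = 3/2b = 957.447ms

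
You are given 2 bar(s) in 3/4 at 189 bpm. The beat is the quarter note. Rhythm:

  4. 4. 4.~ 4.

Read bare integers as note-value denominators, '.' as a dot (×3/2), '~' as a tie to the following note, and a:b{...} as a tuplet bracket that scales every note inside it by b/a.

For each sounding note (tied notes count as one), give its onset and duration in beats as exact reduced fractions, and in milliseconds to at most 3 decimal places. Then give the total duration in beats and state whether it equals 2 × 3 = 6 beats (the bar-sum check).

1) 0.0ms=0b +476.19ms=3/2b
2) 476.19ms=3/2b +476.19ms=3/2b
3) 952.381ms=3b +952.381ms=3b
Σ=6b of 6 (189bpm 3/4) — PASS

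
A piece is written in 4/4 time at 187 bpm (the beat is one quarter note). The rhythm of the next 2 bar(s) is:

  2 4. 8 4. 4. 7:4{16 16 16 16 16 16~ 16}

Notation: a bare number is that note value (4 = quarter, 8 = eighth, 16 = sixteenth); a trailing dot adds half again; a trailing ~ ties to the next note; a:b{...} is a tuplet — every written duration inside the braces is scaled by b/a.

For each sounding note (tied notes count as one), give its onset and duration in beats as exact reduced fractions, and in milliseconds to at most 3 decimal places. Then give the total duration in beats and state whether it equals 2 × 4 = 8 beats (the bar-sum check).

1) 0.0ms=0b +641.711ms=2b
2) 641.711ms=2b +481.283ms=3/2b
3) 1122.995ms=7/2b +160.428ms=1/2b
4) 1283.422ms=4b +481.283ms=3/2b
5) 1764.706ms=11/2b +481.283ms=3/2b
6) 2245.989ms=7b +45.837ms=1/7b
7) 2291.826ms=50/7b +45.837ms=1/7b
8) 2337.662ms=51/7b +45.837ms=1/7b
9) 2383.499ms=52/7b +45.837ms=1/7b
10) 2429.335ms=53/7b +45.837ms=1/7b
11) 2475.172ms=54/7b +91.673ms=2/7b
Σ=8b of 8 (187bpm 4/4) — PASS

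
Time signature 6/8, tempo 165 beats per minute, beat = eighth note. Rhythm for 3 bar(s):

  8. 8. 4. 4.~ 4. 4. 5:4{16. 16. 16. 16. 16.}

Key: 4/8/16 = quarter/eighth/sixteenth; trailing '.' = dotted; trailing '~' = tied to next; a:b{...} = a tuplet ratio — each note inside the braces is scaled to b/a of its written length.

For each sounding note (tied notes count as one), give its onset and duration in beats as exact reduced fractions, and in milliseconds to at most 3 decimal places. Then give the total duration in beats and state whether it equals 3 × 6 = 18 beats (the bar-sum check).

1) 0.0ms=0b +545.455ms=3/2b
2) 545.455ms=3/2b +545.455ms=3/2b
3) 1090.909ms=3b +1090.909ms=3b
4) 2181.818ms=6b +2181.818ms=6b
5) 4363.636ms=12b +1090.909ms=3b
6) 5454.545ms=15b +218.182ms=3/5b
7) 5672.727ms=78/5b +218.182ms=3/5b
8) 5890.909ms=81/5b +218.182ms=3/5b
9) 6109.091ms=84/5b +218.182ms=3/5b
10) 6327.273ms=87/5b +218.182ms=3/5b
Σ=18b of 18 (165bpm 6/8) — PASS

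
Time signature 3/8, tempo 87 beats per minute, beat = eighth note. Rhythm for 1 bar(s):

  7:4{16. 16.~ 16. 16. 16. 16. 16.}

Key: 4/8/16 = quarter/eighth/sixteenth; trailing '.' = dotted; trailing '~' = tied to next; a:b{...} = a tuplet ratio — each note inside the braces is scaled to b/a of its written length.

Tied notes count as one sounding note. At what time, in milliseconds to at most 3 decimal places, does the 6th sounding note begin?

note 6 onset = 18/7b = 1773.399ms

1. 0.0ms @ 0 + 295.567ms (3/7)
2. 295.567ms @ 3/7 + 591.133ms (6/7)
3. 886.7ms @ 9/7 + 295.567ms (3/7)
4. 1182.266ms @ 12/7 + 295.567ms (3/7)
5. 1477.833ms @ 15/7 + 295.567ms (3/7)
6. 1773.399ms @ 18/7 + 295.567ms (3/7)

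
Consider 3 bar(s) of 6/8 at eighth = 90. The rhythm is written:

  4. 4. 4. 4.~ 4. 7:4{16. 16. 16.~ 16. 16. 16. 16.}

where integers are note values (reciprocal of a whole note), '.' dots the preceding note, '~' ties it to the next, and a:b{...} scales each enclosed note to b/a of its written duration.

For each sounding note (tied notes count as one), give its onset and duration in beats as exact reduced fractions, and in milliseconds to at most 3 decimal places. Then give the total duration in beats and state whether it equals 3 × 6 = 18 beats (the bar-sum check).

1) 0.0ms=0b +2000.0ms=3b
2) 2000.0ms=3b +2000.0ms=3b
3) 4000.0ms=6b +2000.0ms=3b
4) 6000.0ms=9b +4000.0ms=6b
5) 10000.0ms=15b +285.714ms=3/7b
6) 10285.714ms=108/7b +285.714ms=3/7b
7) 10571.429ms=111/7b +571.429ms=6/7b
8) 11142.857ms=117/7b +285.714ms=3/7b
9) 11428.571ms=120/7b +285.714ms=3/7b
10) 11714.286ms=123/7b +285.714ms=3/7b
Σ=18b of 18 (90bpm 6/8) — PASS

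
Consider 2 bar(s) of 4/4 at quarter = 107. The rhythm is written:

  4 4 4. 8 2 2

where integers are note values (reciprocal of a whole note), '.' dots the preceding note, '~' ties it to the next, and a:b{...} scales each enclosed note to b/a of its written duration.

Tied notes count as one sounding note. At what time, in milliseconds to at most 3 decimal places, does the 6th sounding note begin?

note 6 onset = 6b = 3364.486ms

1. 0.0ms @ 0 + 560.748ms (1)
2. 560.748ms @ 1 + 560.748ms (1)
3. 1121.495ms @ 2 + 841.121ms (3/2)
4. 1962.617ms @ 7/2 + 280.374ms (1/2)
5. 2242.991ms @ 4 + 1121.495ms (2)
6. 3364.486ms @ 6 + 1121.495ms (2)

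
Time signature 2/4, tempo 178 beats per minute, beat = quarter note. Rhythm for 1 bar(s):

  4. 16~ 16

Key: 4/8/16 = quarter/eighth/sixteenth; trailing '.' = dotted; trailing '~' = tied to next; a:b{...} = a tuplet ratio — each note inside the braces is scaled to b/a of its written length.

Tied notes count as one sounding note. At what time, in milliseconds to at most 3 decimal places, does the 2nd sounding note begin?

note 2 onset = 3/2b = 505.618ms

1. 0.0ms @ 0 + 505.618ms (3/2)
2. 505.618ms @ 3/2 + 168.539ms (1/2)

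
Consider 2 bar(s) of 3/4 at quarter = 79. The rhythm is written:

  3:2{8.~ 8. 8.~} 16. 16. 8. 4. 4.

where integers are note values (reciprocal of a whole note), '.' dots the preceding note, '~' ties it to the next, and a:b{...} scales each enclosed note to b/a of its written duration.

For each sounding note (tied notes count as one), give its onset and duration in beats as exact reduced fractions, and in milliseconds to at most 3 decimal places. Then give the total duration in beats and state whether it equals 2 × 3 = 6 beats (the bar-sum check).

1) 0.0ms=0b +759.494ms=1b
2) 759.494ms=1b +664.557ms=7/8b
3) 1424.051ms=15/8b +284.81ms=3/8b
4) 1708.861ms=9/4b +569.62ms=3/4b
5) 2278.481ms=3b +1139.241ms=3/2b
6) 3417.722ms=9/2b +1139.241ms=3/2b
Σ=6b of 6 (79bpm 3/4) — PASS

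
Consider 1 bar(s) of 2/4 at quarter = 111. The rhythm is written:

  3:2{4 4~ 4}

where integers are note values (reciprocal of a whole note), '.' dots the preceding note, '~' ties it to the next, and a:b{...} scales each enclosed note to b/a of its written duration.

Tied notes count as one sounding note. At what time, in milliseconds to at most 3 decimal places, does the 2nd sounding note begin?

1. 0.0ms @ 0 + 360.36ms (2/3)
2. 360.36ms @ 2/3 + 720.721ms (4/3)

note 2 onset = 2/3b = 360.36ms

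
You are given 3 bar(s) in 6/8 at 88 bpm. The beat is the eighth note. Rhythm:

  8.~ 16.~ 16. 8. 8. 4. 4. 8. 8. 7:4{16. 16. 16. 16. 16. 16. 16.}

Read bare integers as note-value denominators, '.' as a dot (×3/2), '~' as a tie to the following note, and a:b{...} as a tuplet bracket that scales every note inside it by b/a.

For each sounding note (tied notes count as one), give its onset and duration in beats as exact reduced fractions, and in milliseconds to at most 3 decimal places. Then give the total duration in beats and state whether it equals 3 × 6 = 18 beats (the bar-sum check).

1) 0.0ms=0b +2045.455ms=3b
2) 2045.455ms=3b +1022.727ms=3/2b
3) 3068.182ms=9/2b +1022.727ms=3/2b
4) 4090.909ms=6b +2045.455ms=3b
5) 6136.364ms=9b +2045.455ms=3b
6) 8181.818ms=12b +1022.727ms=3/2b
7) 9204.545ms=27/2b +1022.727ms=3/2b
8) 10227.273ms=15b +292.208ms=3/7b
9) 10519.481ms=108/7b +292.208ms=3/7b
10) 10811.688ms=111/7b +292.208ms=3/7b
11) 11103.896ms=114/7b +292.208ms=3/7b
12) 11396.104ms=117/7b +292.208ms=3/7b
13) 11688.312ms=120/7b +292.208ms=3/7b
14) 11980.519ms=123/7b +292.208ms=3/7b
Σ=18b of 18 (88bpm 6/8) — PASS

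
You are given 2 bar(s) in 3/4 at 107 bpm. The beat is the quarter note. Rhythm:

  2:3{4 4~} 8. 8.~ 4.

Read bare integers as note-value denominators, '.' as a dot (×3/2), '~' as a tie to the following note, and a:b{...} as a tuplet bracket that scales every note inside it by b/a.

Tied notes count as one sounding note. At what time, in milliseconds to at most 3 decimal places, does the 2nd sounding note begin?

1. 0.0ms @ 0 + 841.121ms (3/2)
2. 841.121ms @ 3/2 + 1261.682ms (9/4)
3. 2102.804ms @ 15/4 + 1261.682ms (9/4)

note 2 onset = 3/2b = 841.121ms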